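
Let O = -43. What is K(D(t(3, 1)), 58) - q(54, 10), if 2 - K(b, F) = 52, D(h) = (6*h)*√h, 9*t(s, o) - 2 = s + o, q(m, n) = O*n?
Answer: 380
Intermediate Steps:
q(m, n) = -43*n
t(s, o) = 2/9 + o/9 + s/9 (t(s, o) = 2/9 + (s + o)/9 = 2/9 + (o + s)/9 = 2/9 + (o/9 + s/9) = 2/9 + o/9 + s/9)
D(h) = 6*h^(3/2)
K(b, F) = -50 (K(b, F) = 2 - 1*52 = 2 - 52 = -50)
K(D(t(3, 1)), 58) - q(54, 10) = -50 - (-43)*10 = -50 - 1*(-430) = -50 + 430 = 380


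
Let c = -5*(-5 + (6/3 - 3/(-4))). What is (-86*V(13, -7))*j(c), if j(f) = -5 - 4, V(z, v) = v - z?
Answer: -15480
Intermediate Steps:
c = 45/4 (c = -5*(-5 + (6*(⅓) - 3*(-¼))) = -5*(-5 + (2 + ¾)) = -5*(-5 + 11/4) = -5*(-9/4) = 45/4 ≈ 11.250)
j(f) = -9
(-86*V(13, -7))*j(c) = -86*(-7 - 1*13)*(-9) = -86*(-7 - 13)*(-9) = -86*(-20)*(-9) = 1720*(-9) = -15480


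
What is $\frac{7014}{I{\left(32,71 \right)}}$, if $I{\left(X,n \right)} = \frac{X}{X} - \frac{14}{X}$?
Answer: $\frac{37408}{3} \approx 12469.0$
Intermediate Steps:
$I{\left(X,n \right)} = 1 - \frac{14}{X}$
$\frac{7014}{I{\left(32,71 \right)}} = \frac{7014}{\frac{1}{32} \left(-14 + 32\right)} = \frac{7014}{\frac{1}{32} \cdot 18} = \frac{7014}{\frac{9}{16}} = 7014 \cdot \frac{16}{9} = \frac{37408}{3}$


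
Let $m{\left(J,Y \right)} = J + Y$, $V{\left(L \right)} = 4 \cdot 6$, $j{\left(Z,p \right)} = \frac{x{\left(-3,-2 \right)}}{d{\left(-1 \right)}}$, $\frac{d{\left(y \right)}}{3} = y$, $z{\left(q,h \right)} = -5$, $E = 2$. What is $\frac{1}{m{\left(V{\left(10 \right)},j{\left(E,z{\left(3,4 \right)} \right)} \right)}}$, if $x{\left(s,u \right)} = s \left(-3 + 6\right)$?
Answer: $\frac{1}{27} \approx 0.037037$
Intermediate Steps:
$x{\left(s,u \right)} = 3 s$ ($x{\left(s,u \right)} = s 3 = 3 s$)
$d{\left(y \right)} = 3 y$
$j{\left(Z,p \right)} = 3$ ($j{\left(Z,p \right)} = \frac{3 \left(-3\right)}{3 \left(-1\right)} = - \frac{9}{-3} = \left(-9\right) \left(- \frac{1}{3}\right) = 3$)
$V{\left(L \right)} = 24$
$\frac{1}{m{\left(V{\left(10 \right)},j{\left(E,z{\left(3,4 \right)} \right)} \right)}} = \frac{1}{24 + 3} = \frac{1}{27}$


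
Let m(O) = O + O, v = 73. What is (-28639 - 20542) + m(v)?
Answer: -49035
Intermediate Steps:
m(O) = 2*O
(-28639 - 20542) + m(v) = (-28639 - 20542) + 2*73 = -49181 + 146 = -49035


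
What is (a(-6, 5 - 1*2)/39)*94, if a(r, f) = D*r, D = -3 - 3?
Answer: 1128/13 ≈ 86.769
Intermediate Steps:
D = -6
a(r, f) = -6*r
(a(-6, 5 - 1*2)/39)*94 = (-6*(-6)/39)*94 = (36*(1/39))*94 = (12/13)*94 = 1128/13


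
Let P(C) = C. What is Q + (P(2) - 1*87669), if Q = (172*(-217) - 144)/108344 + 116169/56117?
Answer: -4594824466371/52413278 ≈ -87665.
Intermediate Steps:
Q = 90376055/52413278 (Q = (-37324 - 144)*(1/108344) + 116169*(1/56117) = -37468*1/108344 + 116169/56117 = -323/934 + 116169/56117 = 90376055/52413278 ≈ 1.7243)
Q + (P(2) - 1*87669) = 90376055/52413278 + (2 - 1*87669) = 90376055/52413278 + (2 - 87669) = 90376055/52413278 - 87667 = -4594824466371/52413278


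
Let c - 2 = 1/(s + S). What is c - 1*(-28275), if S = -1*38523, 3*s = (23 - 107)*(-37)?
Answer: 1060019898/37487 ≈ 28277.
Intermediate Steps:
s = 1036 (s = ((23 - 107)*(-37))/3 = (-84*(-37))/3 = (⅓)*3108 = 1036)
S = -38523
c = 74973/37487 (c = 2 + 1/(1036 - 38523) = 2 + 1/(-37487) = 2 - 1/37487 = 74973/37487 ≈ 2.0000)
c - 1*(-28275) = 74973/37487 - 1*(-28275) = 74973/37487 + 28275 = 1060019898/37487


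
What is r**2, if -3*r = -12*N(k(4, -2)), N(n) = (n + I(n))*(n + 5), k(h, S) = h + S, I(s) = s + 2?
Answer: 28224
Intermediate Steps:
I(s) = 2 + s
k(h, S) = S + h
N(n) = (2 + 2*n)*(5 + n) (N(n) = (n + (2 + n))*(n + 5) = (2 + 2*n)*(5 + n))
r = 168 (r = -(-4)*(10 + 2*(-2 + 4)**2 + 12*(-2 + 4)) = -(-4)*(10 + 2*2**2 + 12*2) = -(-4)*(10 + 2*4 + 24) = -(-4)*(10 + 8 + 24) = -(-4)*42 = -1/3*(-504) = 168)
r**2 = 168**2 = 28224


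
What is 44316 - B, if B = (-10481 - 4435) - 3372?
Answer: 62604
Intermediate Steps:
B = -18288 (B = -14916 - 3372 = -18288)
44316 - B = 44316 - 1*(-18288) = 44316 + 18288 = 62604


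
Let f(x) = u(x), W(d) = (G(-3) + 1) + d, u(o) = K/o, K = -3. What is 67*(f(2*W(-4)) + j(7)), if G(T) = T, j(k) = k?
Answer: 1943/4 ≈ 485.75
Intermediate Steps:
u(o) = -3/o
W(d) = -2 + d (W(d) = (-3 + 1) + d = -2 + d)
f(x) = -3/x
67*(f(2*W(-4)) + j(7)) = 67*(-3*1/(2*(-2 - 4)) + 7) = 67*(-3/(2*(-6)) + 7) = 67*(-3/(-12) + 7) = 67*(-3*(-1/12) + 7) = 67*(1/4 + 7) = 67*(29/4) = 1943/4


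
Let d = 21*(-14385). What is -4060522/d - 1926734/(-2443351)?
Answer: 10503317929612/738099686835 ≈ 14.230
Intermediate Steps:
d = -302085
-4060522/d - 1926734/(-2443351) = -4060522/(-302085) - 1926734/(-2443351) = -4060522*(-1/302085) - 1926734*(-1/2443351) = 4060522/302085 + 1926734/2443351 = 10503317929612/738099686835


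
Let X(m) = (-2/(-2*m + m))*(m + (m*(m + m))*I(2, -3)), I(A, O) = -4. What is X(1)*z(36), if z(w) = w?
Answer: -504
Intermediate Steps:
X(m) = 2*(m - 8*m²)/m (X(m) = (-2/(-2*m + m))*(m + (m*(m + m))*(-4)) = (-2*(-1/m))*(m + (m*(2*m))*(-4)) = (-(-2)/m)*(m + (2*m²)*(-4)) = (2/m)*(m - 8*m²) = 2*(m - 8*m²)/m)
X(1)*z(36) = (2 - 16*1)*36 = (2 - 16)*36 = -14*36 = -504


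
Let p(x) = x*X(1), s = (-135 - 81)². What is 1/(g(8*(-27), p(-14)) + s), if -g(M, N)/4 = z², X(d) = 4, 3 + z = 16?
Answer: 1/45980 ≈ 2.1749e-5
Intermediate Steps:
z = 13 (z = -3 + 16 = 13)
s = 46656 (s = (-216)² = 46656)
p(x) = 4*x (p(x) = x*4 = 4*x)
g(M, N) = -676 (g(M, N) = -4*13² = -4*169 = -676)
1/(g(8*(-27), p(-14)) + s) = 1/(-676 + 46656) = 1/45980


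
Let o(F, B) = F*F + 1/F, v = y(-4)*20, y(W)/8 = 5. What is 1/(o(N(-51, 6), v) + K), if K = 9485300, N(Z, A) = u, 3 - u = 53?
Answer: 50/474389999 ≈ 1.0540e-7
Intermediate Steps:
u = -50 (u = 3 - 1*53 = 3 - 53 = -50)
N(Z, A) = -50
y(W) = 40 (y(W) = 8*5 = 40)
v = 800 (v = 40*20 = 800)
o(F, B) = 1/F + F² (o(F, B) = F² + 1/F = 1/F + F²)
1/(o(N(-51, 6), v) + K) = 1/((1 + (-50)³)/(-50) + 9485300) = 1/(-(1 - 125000)/50 + 9485300) = 1/(-1/50*(-124999) + 9485300) = 1/(124999/50 + 9485300) = 1/(474389999/50) = 50/474389999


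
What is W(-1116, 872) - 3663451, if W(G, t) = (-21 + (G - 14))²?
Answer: -2338650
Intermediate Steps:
W(G, t) = (-35 + G)² (W(G, t) = (-21 + (-14 + G))² = (-35 + G)²)
W(-1116, 872) - 3663451 = (-35 - 1116)² - 3663451 = (-1151)² - 3663451 = 1324801 - 3663451 = -2338650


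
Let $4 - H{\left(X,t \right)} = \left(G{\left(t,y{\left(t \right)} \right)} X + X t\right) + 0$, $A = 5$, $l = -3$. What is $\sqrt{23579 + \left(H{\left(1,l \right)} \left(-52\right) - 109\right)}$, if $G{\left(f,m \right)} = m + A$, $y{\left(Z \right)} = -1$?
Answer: $\sqrt{23314} \approx 152.69$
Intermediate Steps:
$G{\left(f,m \right)} = 5 + m$ ($G{\left(f,m \right)} = m + 5 = 5 + m$)
$H{\left(X,t \right)} = 4 - 4 X - X t$ ($H{\left(X,t \right)} = 4 - \left(\left(\left(5 - 1\right) X + X t\right) + 0\right) = 4 - \left(\left(4 X + X t\right) + 0\right) = 4 - \left(4 X + X t\right) = 4 - 4 X - X t$)
$\sqrt{23579 + \left(H{\left(1,l \right)} \left(-52\right) - 109\right)} = \sqrt{23579 + \left(\left(4 - 4 - 1 \left(-3\right)\right) \left(-52\right) - 109\right)} = \sqrt{23579 + \left(\left(4 - 4 + 3\right) \left(-52\right) - 109\right)} = \sqrt{23579 + \left(3 \left(-52\right) - 109\right)} = \sqrt{23579 - 265} = \sqrt{23314}$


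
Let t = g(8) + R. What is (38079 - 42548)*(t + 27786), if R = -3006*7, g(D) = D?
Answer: -30174688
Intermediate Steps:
R = -21042
t = -21034 (t = 8 - 21042 = -21034)
(38079 - 42548)*(t + 27786) = (38079 - 42548)*(-21034 + 27786) = -4469*6752 = -30174688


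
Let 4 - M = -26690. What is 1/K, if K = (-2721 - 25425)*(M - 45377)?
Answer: 1/525851718 ≈ 1.9017e-9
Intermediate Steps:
M = 26694 (M = 4 - 1*(-26690) = 4 + 26690 = 26694)
K = 525851718 (K = (-2721 - 25425)*(26694 - 45377) = -28146*(-18683) = 525851718)
1/K = 1/525851718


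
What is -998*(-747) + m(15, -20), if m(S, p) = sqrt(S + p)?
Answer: 745506 + I*sqrt(5) ≈ 7.4551e+5 + 2.2361*I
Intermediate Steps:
-998*(-747) + m(15, -20) = -998*(-747) + sqrt(15 - 20) = 745506 + sqrt(-5) = 745506 + I*sqrt(5)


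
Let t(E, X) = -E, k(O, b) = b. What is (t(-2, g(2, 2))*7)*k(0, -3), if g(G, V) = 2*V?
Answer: -42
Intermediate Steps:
(t(-2, g(2, 2))*7)*k(0, -3) = (-1*(-2)*7)*(-3) = (2*7)*(-3) = 14*(-3) = -42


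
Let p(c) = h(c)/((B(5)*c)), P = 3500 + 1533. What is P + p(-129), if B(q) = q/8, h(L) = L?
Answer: 25173/5 ≈ 5034.6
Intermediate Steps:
B(q) = q/8 (B(q) = q*(⅛) = q/8)
P = 5033
p(c) = 8/5 (p(c) = c/((((⅛)*5)*c)) = c/((5*c/8)) = c*(8/(5*c)) = 8/5)
P + p(-129) = 5033 + 8/5 = 25173/5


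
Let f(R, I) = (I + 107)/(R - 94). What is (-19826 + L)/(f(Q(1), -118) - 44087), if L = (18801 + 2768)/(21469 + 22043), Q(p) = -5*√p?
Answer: 2587942029/5754926128 ≈ 0.44969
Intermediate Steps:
f(R, I) = (107 + I)/(-94 + R)
L = 21569/43512 ≈ 0.49570
(-19826 + L)/(f(Q(1), -118) - 44087) = (-19826 + 21569/43512)/((107 - 118)/(-94 - 5*√1) - 44087) = -862647343/(43512*(-11/(-94 - 5*1) - 44087)) = -862647343/(43512*(-11/(-94 - 5) - 44087)) = -862647343/(43512*(-11/(-99) - 44087)) = -862647343/(43512*(-1/99*(-11) - 44087)) = -862647343/(43512*(⅑ - 44087)) = -862647343/(43512*(-396782/9)) = -862647343/43512*(-9/396782) = 2587942029/5754926128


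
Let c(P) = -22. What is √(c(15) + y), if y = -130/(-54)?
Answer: 23*I*√3/9 ≈ 4.4264*I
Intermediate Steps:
y = 65/27 (y = -130*(-1/54) = 65/27 ≈ 2.4074)
√(c(15) + y) = √(-22 + 65/27) = √(-529/27) = 23*I*√3/9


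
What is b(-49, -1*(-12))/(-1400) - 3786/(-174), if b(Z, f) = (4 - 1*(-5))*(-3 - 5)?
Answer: 110686/5075 ≈ 21.810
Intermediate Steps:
b(Z, f) = -72 (b(Z, f) = (4 + 5)*(-8) = 9*(-8) = -72)
b(-49, -1*(-12))/(-1400) - 3786/(-174) = -72/(-1400) - 3786/(-174) = -72*(-1/1400) - 3786*(-1/174) = 9/175 + 631/29 = 110686/5075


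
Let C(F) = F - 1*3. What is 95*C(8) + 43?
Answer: 518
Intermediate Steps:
C(F) = -3 + F (C(F) = F - 3 = -3 + F)
95*C(8) + 43 = 95*(-3 + 8) + 43 = 95*5 + 43 = 475 + 43 = 518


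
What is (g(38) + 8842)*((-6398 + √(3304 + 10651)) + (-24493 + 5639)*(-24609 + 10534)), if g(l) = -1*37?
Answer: 2336526955860 + 8805*√13955 ≈ 2.3365e+12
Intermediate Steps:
g(l) = -37
(g(38) + 8842)*((-6398 + √(3304 + 10651)) + (-24493 + 5639)*(-24609 + 10534)) = (-37 + 8842)*((-6398 + √(3304 + 10651)) + (-24493 + 5639)*(-24609 + 10534)) = 8805*((-6398 + √13955) - 18854*(-14075)) = 8805*((-6398 + √13955) + 265370050) = 8805*(265363652 + √13955) = 2336526955860 + 8805*√13955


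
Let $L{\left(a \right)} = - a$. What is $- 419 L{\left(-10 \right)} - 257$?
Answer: $-4447$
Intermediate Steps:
$- 419 L{\left(-10 \right)} - 257 = - 419 \left(\left(-1\right) \left(-10\right)\right) - 257 = \left(-419\right) 10 - 257 = -4190 - 257 = -4447$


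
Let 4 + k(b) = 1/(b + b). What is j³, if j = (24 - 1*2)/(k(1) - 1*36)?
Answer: -85184/493039 ≈ -0.17277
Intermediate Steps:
k(b) = -4 + 1/(2*b) (k(b) = -4 + 1/(b + b) = -4 + 1/(2*b))
j = -44/79 (j = (24 - 1*2)/((-4 + (½)/1) - 1*36) = (24 - 2)/((-4 + (½)*1) - 36) = 22/((-4 + ½) - 36) = 22/(-7/2 - 36) = 22/(-79/2) = 22*(-2/79) = -44/79 ≈ -0.55696)
j³ = (-44/79)³ = -85184/493039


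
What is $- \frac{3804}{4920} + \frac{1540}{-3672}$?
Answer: $- \frac{112214}{94095} \approx -1.1926$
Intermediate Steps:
$- \frac{3804}{4920} + \frac{1540}{-3672} = \left(-3804\right) \frac{1}{4920} + 1540 \left(- \frac{1}{3672}\right) = - \frac{317}{410} - \frac{385}{918} = - \frac{112214}{94095}$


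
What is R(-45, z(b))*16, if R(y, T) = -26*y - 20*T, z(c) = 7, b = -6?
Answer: 16480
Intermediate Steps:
R(-45, z(b))*16 = (-26*(-45) - 20*7)*16 = (1170 - 140)*16 = 1030*16 = 16480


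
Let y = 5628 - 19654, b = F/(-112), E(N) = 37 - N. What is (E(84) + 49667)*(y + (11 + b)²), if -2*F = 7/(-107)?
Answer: -2022252935429835/2930944 ≈ -6.8997e+8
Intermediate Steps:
F = 7/214 (F = -7/(2*(-107)) = -7*(-1)/(2*107) = -½*(-7/107) = 7/214 ≈ 0.032710)
b = -1/3424 (b = (7/214)/(-112) = (7/214)*(-1/112) = -1/3424 ≈ -0.00029206)
y = -14026
(E(84) + 49667)*(y + (11 + b)²) = ((37 - 1*84) + 49667)*(-14026 + (11 - 1/3424)²) = ((37 - 84) + 49667)*(-14026 + (37663/3424)²) = (-47 + 49667)*(-14026 + 1418501569/11723776) = 49620*(-163019180607/11723776) = -2022252935429835/2930944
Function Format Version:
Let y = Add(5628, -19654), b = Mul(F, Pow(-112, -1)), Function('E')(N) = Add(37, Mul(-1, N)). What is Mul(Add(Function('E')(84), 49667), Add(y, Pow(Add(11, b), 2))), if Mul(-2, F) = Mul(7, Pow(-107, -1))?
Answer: Rational(-2022252935429835, 2930944) ≈ -6.8997e+8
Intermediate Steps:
F = Rational(7, 214) (F = Mul(Rational(-1, 2), Mul(7, Pow(-107, -1))) = Mul(Rational(-1, 2), Mul(7, Rational(-1, 107))) = Mul(Rational(-1, 2), Rational(-7, 107)) = Rational(7, 214) ≈ 0.032710)
b = Rational(-1, 3424) (b = Mul(Rational(7, 214), Pow(-112, -1)) = Mul(Rational(7, 214), Rational(-1, 112)) = Rational(-1, 3424) ≈ -0.00029206)
y = -14026
Mul(Add(Function('E')(84), 49667), Add(y, Pow(Add(11, b), 2))) = Mul(Add(Add(37, Mul(-1, 84)), 49667), Add(-14026, Pow(Add(11, Rational(-1, 3424)), 2))) = Mul(Add(Add(37, -84), 49667), Add(-14026, Pow(Rational(37663, 3424), 2))) = Mul(Add(-47, 49667), Add(-14026, Rational(1418501569, 11723776))) = Mul(49620, Rational(-163019180607, 11723776)) = Rational(-2022252935429835, 2930944)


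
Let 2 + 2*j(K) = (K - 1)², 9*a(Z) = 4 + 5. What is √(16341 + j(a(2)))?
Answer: 2*√4085 ≈ 127.83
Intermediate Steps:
a(Z) = 1 (a(Z) = (4 + 5)/9 = (⅑)*9 = 1)
j(K) = -1 + (-1 + K)²/2 (j(K) = -1 + (K - 1)²/2 = -1 + (-1 + K)²/2)
√(16341 + j(a(2))) = √(16341 + (-1 + (-1 + 1)²/2)) = √(16341 + (-1 + (½)*0²)) = √(16341 + (-1 + (½)*0)) = √(16341 + (-1 + 0)) = √(16341 - 1) = √16340 = 2*√4085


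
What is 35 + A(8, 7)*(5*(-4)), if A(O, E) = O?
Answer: -125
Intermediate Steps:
35 + A(8, 7)*(5*(-4)) = 35 + 8*(5*(-4)) = 35 + 8*(-20) = 35 - 160 = -125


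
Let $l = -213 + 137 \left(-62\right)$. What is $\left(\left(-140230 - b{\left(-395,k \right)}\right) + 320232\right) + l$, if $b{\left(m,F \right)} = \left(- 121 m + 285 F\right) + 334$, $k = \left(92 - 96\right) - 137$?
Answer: $163351$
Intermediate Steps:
$k = -141$ ($k = -4 - 137 = -141$)
$b{\left(m,F \right)} = 334 - 121 m + 285 F$
$l = -8707$ ($l = -213 - 8494 = -8707$)
$\left(\left(-140230 - b{\left(-395,k \right)}\right) + 320232\right) + l = \left(\left(-140230 - \left(334 - -47795 + 285 \left(-141\right)\right)\right) + 320232\right) - 8707 = \left(\left(-140230 - \left(334 + 47795 - 40185\right)\right) + 320232\right) - 8707 = \left(\left(-140230 - 7944\right) + 320232\right) - 8707 = \left(-148174 + 320232\right) - 8707 = 172058 - 8707 = 163351$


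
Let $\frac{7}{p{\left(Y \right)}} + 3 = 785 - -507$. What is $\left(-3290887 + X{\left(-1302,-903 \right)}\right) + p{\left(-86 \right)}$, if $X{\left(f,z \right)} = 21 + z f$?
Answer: $- \frac{2726441233}{1289} \approx -2.1152 \cdot 10^{6}$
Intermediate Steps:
$p{\left(Y \right)} = \frac{7}{1289}$ ($p{\left(Y \right)} = \frac{7}{-3 + \left(785 - -507\right)} = \frac{7}{-3 + \left(785 + 507\right)} = \frac{7}{-3 + 1292} = \frac{7}{1289}$)
$X{\left(f,z \right)} = 21 + f z$
$\left(-3290887 + X{\left(-1302,-903 \right)}\right) + p{\left(-86 \right)} = \left(-3290887 + \left(21 - -1175706\right)\right) + \frac{7}{1289} = \left(-3290887 + \left(21 + 1175706\right)\right) + \frac{7}{1289} = \left(-3290887 + 1175727\right) + \frac{7}{1289} = -2115160 + \frac{7}{1289} = - \frac{2726441233}{1289}$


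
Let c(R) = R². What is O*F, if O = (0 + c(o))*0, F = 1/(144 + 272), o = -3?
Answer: 0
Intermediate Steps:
F = 1/416 ≈ 0.0024038
O = 0 (O = (0 + (-3)²)*0 = (0 + 9)*0 = 9*0 = 0)
O*F = 0*(1/416) = 0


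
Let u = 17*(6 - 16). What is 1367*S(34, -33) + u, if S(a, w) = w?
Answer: -45281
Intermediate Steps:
u = -170 (u = 17*(-10) = -170)
1367*S(34, -33) + u = 1367*(-33) - 170 = -45111 - 170 = -45281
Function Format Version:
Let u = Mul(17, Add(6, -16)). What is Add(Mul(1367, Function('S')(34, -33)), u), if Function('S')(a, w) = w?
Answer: -45281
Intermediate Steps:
u = -170 (u = Mul(17, -10) = -170)
Add(Mul(1367, Function('S')(34, -33)), u) = Add(Mul(1367, -33), -170) = Add(-45111, -170) = -45281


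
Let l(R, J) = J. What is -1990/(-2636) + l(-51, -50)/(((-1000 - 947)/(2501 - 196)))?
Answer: 153836765/2566146 ≈ 59.949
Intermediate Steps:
-1990/(-2636) + l(-51, -50)/(((-1000 - 947)/(2501 - 196))) = -1990/(-2636) - 50*(2501 - 196)/(-1000 - 947) = -1990*(-1/2636) - 50/((-1947/2305)) = 995/1318 - 50/((-1947*1/2305)) = 995/1318 - 50/(-1947/2305) = 995/1318 - 50*(-2305/1947) = 995/1318 + 115250/1947 = 153836765/2566146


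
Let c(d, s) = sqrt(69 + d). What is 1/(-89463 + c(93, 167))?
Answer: -29821/2667876069 - sqrt(2)/889292023 ≈ -1.1179e-5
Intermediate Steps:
1/(-89463 + c(93, 167)) = 1/(-89463 + sqrt(69 + 93)) = 1/(-89463 + sqrt(162)) = 1/(-89463 + 9*sqrt(2))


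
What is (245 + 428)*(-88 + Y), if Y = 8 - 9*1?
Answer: -59897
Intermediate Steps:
Y = -1 (Y = 8 - 9 = -1)
(245 + 428)*(-88 + Y) = (245 + 428)*(-88 - 1) = 673*(-89) = -59897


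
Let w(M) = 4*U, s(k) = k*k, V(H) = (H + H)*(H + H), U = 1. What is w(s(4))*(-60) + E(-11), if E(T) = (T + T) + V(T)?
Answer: 222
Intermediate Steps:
V(H) = 4*H² (V(H) = (2*H)*(2*H) = 4*H²)
s(k) = k²
w(M) = 4 (w(M) = 4*1 = 4)
E(T) = 2*T + 4*T² (E(T) = (T + T) + 4*T² = 2*T + 4*T²)
w(s(4))*(-60) + E(-11) = 4*(-60) + 2*(-11)*(1 + 2*(-11)) = -240 + 2*(-11)*(1 - 22) = -240 + 2*(-11)*(-21) = -240 + 462 = 222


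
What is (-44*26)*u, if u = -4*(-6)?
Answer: -27456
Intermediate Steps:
u = 24
(-44*26)*u = -44*26*24 = -1144*24 = -27456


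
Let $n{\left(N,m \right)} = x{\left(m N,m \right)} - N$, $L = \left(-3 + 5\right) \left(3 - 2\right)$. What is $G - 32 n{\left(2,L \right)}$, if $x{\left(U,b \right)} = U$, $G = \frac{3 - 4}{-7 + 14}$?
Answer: $- \frac{449}{7} \approx -64.143$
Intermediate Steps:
$L = 2$ ($L = 2 \cdot 1 = 2$)
$G = - \frac{1}{7} \approx -0.14286$
$n{\left(N,m \right)} = - N + N m$ ($n{\left(N,m \right)} = m N - N = N m - N = - N + N m$)
$G - 32 n{\left(2,L \right)} = - \frac{1}{7} - 32 \cdot 2 \left(-1 + 2\right) = - \frac{1}{7} - 32 \cdot 2 \cdot 1 = - \frac{1}{7} - 64 = - \frac{449}{7}$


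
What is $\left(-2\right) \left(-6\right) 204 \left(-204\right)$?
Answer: $-499392$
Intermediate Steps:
$\left(-2\right) \left(-6\right) 204 \left(-204\right) = 12 \cdot 204 \left(-204\right) = 2448 \left(-204\right) = -499392$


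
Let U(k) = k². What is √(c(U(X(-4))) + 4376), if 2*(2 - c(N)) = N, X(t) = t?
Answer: √4370 ≈ 66.106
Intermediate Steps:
c(N) = 2 - N/2
√(c(U(X(-4))) + 4376) = √((2 - ½*(-4)²) + 4376) = √((2 - ½*16) + 4376) = √((2 - 8) + 4376) = √(-6 + 4376) = √4370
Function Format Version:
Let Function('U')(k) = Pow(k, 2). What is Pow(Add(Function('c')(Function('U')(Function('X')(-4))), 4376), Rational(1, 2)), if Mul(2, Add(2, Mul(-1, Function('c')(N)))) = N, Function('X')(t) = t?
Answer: Pow(4370, Rational(1, 2)) ≈ 66.106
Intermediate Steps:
Function('c')(N) = Add(2, Mul(Rational(-1, 2), N))
Pow(Add(Function('c')(Function('U')(Function('X')(-4))), 4376), Rational(1, 2)) = Pow(Add(Add(2, Mul(Rational(-1, 2), Pow(-4, 2))), 4376), Rational(1, 2)) = Pow(Add(Add(2, Mul(Rational(-1, 2), 16)), 4376), Rational(1, 2)) = Pow(Add(Add(2, -8), 4376), Rational(1, 2)) = Pow(Add(-6, 4376), Rational(1, 2)) = Pow(4370, Rational(1, 2))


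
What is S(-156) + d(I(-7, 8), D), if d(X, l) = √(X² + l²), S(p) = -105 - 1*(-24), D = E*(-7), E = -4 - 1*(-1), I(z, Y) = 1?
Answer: -81 + √442 ≈ -59.976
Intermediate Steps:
E = -3 (E = -4 + 1 = -3)
D = 21 (D = -3*(-7) = 21)
S(p) = -81 (S(p) = -105 + 24 = -81)
S(-156) + d(I(-7, 8), D) = -81 + √(1² + 21²) = -81 + √(1 + 441) = -81 + √442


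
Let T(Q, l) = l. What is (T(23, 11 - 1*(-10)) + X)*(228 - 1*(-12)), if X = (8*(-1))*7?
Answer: -8400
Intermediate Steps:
X = -56 (X = -8*7 = -56)
(T(23, 11 - 1*(-10)) + X)*(228 - 1*(-12)) = ((11 - 1*(-10)) - 56)*(228 - 1*(-12)) = ((11 + 10) - 56)*(228 + 12) = (21 - 56)*240 = -35*240 = -8400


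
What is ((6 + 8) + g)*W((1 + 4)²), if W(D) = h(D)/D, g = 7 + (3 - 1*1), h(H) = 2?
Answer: 46/25 ≈ 1.8400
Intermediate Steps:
g = 9 (g = 7 + (3 - 1) = 7 + 2 = 9)
W(D) = 2/D
((6 + 8) + g)*W((1 + 4)²) = ((6 + 8) + 9)*(2/((1 + 4)²)) = (14 + 9)*(2/(5²)) = 23*(2/25) = 46/25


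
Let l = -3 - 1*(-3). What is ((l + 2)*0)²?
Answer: 0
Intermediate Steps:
l = 0 (l = -3 + 3 = 0)
((l + 2)*0)² = ((0 + 2)*0)² = (2*0)² = 0² = 0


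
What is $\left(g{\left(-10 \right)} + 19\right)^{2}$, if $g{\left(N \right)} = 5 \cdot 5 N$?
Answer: $53361$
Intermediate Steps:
$g{\left(N \right)} = 25 N$
$\left(g{\left(-10 \right)} + 19\right)^{2} = \left(25 \left(-10\right) + 19\right)^{2} = \left(-250 + 19\right)^{2} = \left(-231\right)^{2} = 53361$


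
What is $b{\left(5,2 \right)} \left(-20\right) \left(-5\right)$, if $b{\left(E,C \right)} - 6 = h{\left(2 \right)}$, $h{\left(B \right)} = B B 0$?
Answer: $600$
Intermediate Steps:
$h{\left(B \right)} = 0$ ($h{\left(B \right)} = B^{2} \cdot 0 = 0$)
$b{\left(E,C \right)} = 6$ ($b{\left(E,C \right)} = 6 + 0 = 6$)
$b{\left(5,2 \right)} \left(-20\right) \left(-5\right) = 6 \left(-20\right) \left(-5\right) = \left(-120\right) \left(-5\right) = 600$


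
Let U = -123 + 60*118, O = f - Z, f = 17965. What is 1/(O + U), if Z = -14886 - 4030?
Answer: 1/43838 ≈ 2.2811e-5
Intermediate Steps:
Z = -18916
O = 36881 (O = 17965 - 1*(-18916) = 17965 + 18916 = 36881)
U = 6957 (U = -123 + 7080 = 6957)
1/(O + U) = 1/(36881 + 6957) = 1/43838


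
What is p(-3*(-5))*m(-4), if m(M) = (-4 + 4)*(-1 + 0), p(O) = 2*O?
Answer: 0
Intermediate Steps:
m(M) = 0 (m(M) = 0*(-1) = 0)
p(-3*(-5))*m(-4) = (2*(-3*(-5)))*0 = (2*15)*0 = 30*0 = 0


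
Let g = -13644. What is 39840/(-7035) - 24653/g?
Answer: -24676207/6399036 ≈ -3.8562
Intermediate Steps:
39840/(-7035) - 24653/g = 39840/(-7035) - 24653/(-13644) = 39840*(-1/7035) - 24653*(-1/13644) = -2656/469 + 24653/13644 = -24676207/6399036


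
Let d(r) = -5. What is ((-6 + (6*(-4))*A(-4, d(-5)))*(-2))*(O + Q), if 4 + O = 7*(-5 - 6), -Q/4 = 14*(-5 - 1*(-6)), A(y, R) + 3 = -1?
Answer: 24660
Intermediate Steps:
A(y, R) = -4 (A(y, R) = -3 - 1 = -4)
Q = -56 (Q = -56*(-5 - 1*(-6)) = -56*(-5 + 6) = -56 ≈ -56.000)
O = -81 (O = -4 + 7*(-5 - 6) = -4 + 7*(-11) = -4 - 77 = -81)
((-6 + (6*(-4))*A(-4, d(-5)))*(-2))*(O + Q) = ((-6 + (6*(-4))*(-4))*(-2))*(-81 - 56) = ((-6 - 24*(-4))*(-2))*(-137) = ((-6 + 96)*(-2))*(-137) = (90*(-2))*(-137) = -180*(-137) = 24660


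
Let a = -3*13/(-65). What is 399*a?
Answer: 1197/5 ≈ 239.40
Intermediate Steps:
a = 3/5 (a = -39*(-1/65) = 3/5 ≈ 0.60000)
399*a = 399*(3/5) = 1197/5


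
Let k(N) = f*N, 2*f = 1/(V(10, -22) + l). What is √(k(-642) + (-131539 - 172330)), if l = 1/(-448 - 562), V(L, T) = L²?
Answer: I*√3099739032651659/100999 ≈ 551.25*I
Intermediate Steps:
l = -1/1010 (l = 1/(-1010) = -1/1010 ≈ -0.00099010)
f = 505/100999 (f = 1/(2*(10² - 1/1010)) = 1/(2*(100 - 1/1010)) = 1/(2*(100999/1010)) = (½)*(1010/100999) = 505/100999 ≈ 0.0050000)
k(N) = 505*N/100999
√(k(-642) + (-131539 - 172330)) = √((505/100999)*(-642) + (-131539 - 172330)) = √(-324210/100999 - 303869) = √(-30690789341/100999) = I*√3099739032651659/100999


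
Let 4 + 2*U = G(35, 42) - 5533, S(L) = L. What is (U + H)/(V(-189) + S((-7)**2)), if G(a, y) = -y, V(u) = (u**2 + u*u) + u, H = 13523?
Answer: 21467/142604 ≈ 0.15054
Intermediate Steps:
V(u) = u + 2*u**2 (V(u) = (u**2 + u**2) + u = 2*u**2 + u = u + 2*u**2)
U = -5579/2 (U = -2 + (-1*42 - 5533)/2 = -2 + (-42 - 5533)/2 = -2 + (1/2)*(-5575) = -2 - 5575/2 = -5579/2 ≈ -2789.5)
(U + H)/(V(-189) + S((-7)**2)) = (-5579/2 + 13523)/(-189*(1 + 2*(-189)) + (-7)**2) = 21467/(2*(-189*(1 - 378) + 49)) = 21467/(2*(-189*(-377) + 49)) = 21467/(2*(71253 + 49)) = (21467/2)/71302 = (21467/2)*(1/71302) = 21467/142604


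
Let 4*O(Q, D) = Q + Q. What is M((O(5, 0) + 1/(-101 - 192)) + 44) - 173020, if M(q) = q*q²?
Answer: -14588678490897/201230056 ≈ -72498.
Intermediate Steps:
O(Q, D) = Q/2 (O(Q, D) = (Q + Q)/4 = (2*Q)/4 = Q/2)
M(q) = q³
M((O(5, 0) + 1/(-101 - 192)) + 44) - 173020 = (((½)*5 + 1/(-101 - 192)) + 44)³ - 173020 = ((5/2 + 1/(-293)) + 44)³ - 173020 = ((5/2 - 1/293) + 44)³ - 173020 = (1463/586 + 44)³ - 173020 = (27247/586)³ - 173020 = 20228145798223/201230056 - 173020 = -14588678490897/201230056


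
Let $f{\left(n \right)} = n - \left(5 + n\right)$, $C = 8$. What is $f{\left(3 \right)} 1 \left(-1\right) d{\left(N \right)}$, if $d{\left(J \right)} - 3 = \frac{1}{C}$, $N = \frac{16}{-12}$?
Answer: $\frac{125}{8} \approx 15.625$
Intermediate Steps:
$f{\left(n \right)} = -5$
$N = - \frac{4}{3}$ ($N = 16 \left(- \frac{1}{12}\right) = - \frac{4}{3} \approx -1.3333$)
$d{\left(J \right)} = \frac{25}{8}$ ($d{\left(J \right)} = 3 + \frac{1}{8} = \frac{25}{8}$)
$f{\left(3 \right)} 1 \left(-1\right) d{\left(N \right)} = \left(-5\right) 1 \left(-1\right) \frac{25}{8} = \left(-5\right) \left(-1\right) \frac{25}{8} = 5 \cdot \frac{25}{8} = \frac{125}{8}$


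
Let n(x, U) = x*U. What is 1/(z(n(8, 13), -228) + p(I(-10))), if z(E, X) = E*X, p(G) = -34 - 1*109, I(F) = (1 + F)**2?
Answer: -1/23855 ≈ -4.1920e-5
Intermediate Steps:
p(G) = -143 (p(G) = -34 - 109 = -143)
n(x, U) = U*x
1/(z(n(8, 13), -228) + p(I(-10))) = 1/((13*8)*(-228) - 143) = 1/(104*(-228) - 143) = 1/(-23712 - 143) = 1/(-23855) = -1/23855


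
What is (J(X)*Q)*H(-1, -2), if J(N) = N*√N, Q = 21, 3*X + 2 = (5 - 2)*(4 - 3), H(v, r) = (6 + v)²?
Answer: 175*√3/3 ≈ 101.04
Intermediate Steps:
X = ⅓ (X = -⅔ + ((5 - 2)*(4 - 3))/3 = -⅔ + (3*1)/3 = -⅔ + (⅓)*3 = -⅔ + 1 = ⅓ ≈ 0.33333)
J(N) = N^(3/2)
(J(X)*Q)*H(-1, -2) = ((⅓)^(3/2)*21)*(6 - 1)² = ((√3/9)*21)*5² = (7*√3/3)*25 = 175*√3/3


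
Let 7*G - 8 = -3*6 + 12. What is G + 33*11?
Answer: 2543/7 ≈ 363.29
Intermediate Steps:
G = 2/7 (G = 8/7 + (-3*6 + 12)/7 = 8/7 + (-18 + 12)/7 = 8/7 + (⅐)*(-6) = 8/7 - 6/7 = 2/7 ≈ 0.28571)
G + 33*11 = 2/7 + 33*11 = 2/7 + 363 = 2543/7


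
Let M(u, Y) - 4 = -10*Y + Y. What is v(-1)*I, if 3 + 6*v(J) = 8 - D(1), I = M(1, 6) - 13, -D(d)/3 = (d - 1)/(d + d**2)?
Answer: -105/2 ≈ -52.500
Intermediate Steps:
M(u, Y) = 4 - 9*Y (M(u, Y) = 4 + (-10*Y + Y) = 4 - 9*Y)
D(d) = -3*(-1 + d)/(d + d**2) (D(d) = -3*(d - 1)/(d + d**2) = -3*(-1 + d)/(d + d**2))
I = -63 (I = (4 - 9*6) - 13 = (4 - 54) - 13 = -50 - 13 = -63)
v(J) = 5/6 (v(J) = -1/2 + (8 - 3*(1 - 1*1)/(1*(1 + 1)))/6 = -1/2 + (8 - 3*(1 - 1)/2)/6 = -1/2 + (8 - 3*0/2)/6 = -1/2 + (8 - 1*0)/6 = -1/2 + (8 + 0)/6 = -1/2 + (1/6)*8 = -1/2 + 4/3 = 5/6)
v(-1)*I = (5/6)*(-63) = -105/2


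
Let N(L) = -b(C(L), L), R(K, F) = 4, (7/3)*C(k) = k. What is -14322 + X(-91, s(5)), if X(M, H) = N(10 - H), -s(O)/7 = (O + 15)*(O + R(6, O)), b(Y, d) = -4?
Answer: -14318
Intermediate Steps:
C(k) = 3*k/7
N(L) = 4 (N(L) = -1*(-4) = 4)
s(O) = -7*(4 + O)*(15 + O) (s(O) = -7*(O + 15)*(O + 4) = -7*(15 + O)*(4 + O) = -7*(4 + O)*(15 + O))
X(M, H) = 4
-14322 + X(-91, s(5)) = -14322 + 4 = -14318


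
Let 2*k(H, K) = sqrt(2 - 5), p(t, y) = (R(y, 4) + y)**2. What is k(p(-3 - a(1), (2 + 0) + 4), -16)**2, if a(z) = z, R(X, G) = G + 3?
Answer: -3/4 ≈ -0.75000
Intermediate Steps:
R(X, G) = 3 + G
p(t, y) = (7 + y)**2 (p(t, y) = ((3 + 4) + y)**2 = (7 + y)**2)
k(H, K) = I*sqrt(3)/2 (k(H, K) = sqrt(2 - 5)/2 = sqrt(-3)/2 = (I*sqrt(3))/2 = I*sqrt(3)/2)
k(p(-3 - a(1), (2 + 0) + 4), -16)**2 = (I*sqrt(3)/2)**2 = -3/4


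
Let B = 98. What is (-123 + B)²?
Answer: 625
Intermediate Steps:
(-123 + B)² = (-123 + 98)² = (-25)² = 625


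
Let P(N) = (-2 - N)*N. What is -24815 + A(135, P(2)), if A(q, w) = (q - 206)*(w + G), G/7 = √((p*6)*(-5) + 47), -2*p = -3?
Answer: -24247 - 497*√2 ≈ -24950.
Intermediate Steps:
p = 3/2 (p = -½*(-3) = 3/2 ≈ 1.5000)
P(N) = N*(-2 - N)
G = 7*√2 (G = 7*√(((3/2)*6)*(-5) + 47) = 7*√(9*(-5) + 47) = 7*√(-45 + 47) = 7*√2 ≈ 9.8995)
A(q, w) = (-206 + q)*(w + 7*√2) (A(q, w) = (q - 206)*(w + 7*√2) = (-206 + q)*(w + 7*√2))
-24815 + A(135, P(2)) = -24815 + (-1442*√2 - (-206)*2*(2 + 2) + 135*(-1*2*(2 + 2)) + 7*135*√2) = -24815 + (-1442*√2 - (-206)*2*4 + 135*(-1*2*4) + 945*√2) = -24815 + (-1442*√2 - 206*(-8) + 135*(-8) + 945*√2) = -24815 + (-1442*√2 + 1648 - 1080 + 945*√2) = -24815 + (568 - 497*√2) = -24247 - 497*√2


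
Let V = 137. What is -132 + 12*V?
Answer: 1512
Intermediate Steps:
-132 + 12*V = -132 + 12*137 = -132 + 1644 = 1512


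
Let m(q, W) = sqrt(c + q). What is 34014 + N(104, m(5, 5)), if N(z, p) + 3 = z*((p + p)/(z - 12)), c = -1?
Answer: 782357/23 ≈ 34016.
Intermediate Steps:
m(q, W) = sqrt(-1 + q)
N(z, p) = -3 + 2*p*z/(-12 + z) (N(z, p) = -3 + z*((p + p)/(z - 12)) = -3 + z*((2*p)/(-12 + z)) = -3 + z*(2*p/(-12 + z)) = -3 + 2*p*z/(-12 + z))
34014 + N(104, m(5, 5)) = 34014 + (36 - 3*104 + 2*sqrt(-1 + 5)*104)/(-12 + 104) = 34014 + (36 - 312 + 2*sqrt(4)*104)/92 = 34014 + (36 - 312 + 2*2*104)/92 = 34014 + (36 - 312 + 416)/92 = 34014 + (1/92)*140 = 34014 + 35/23 = 782357/23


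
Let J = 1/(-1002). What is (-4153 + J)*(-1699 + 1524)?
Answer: 728228725/1002 ≈ 7.2678e+5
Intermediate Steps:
J = -1/1002 ≈ -0.00099800
(-4153 + J)*(-1699 + 1524) = (-4153 - 1/1002)*(-1699 + 1524) = -4161307/1002*(-175) = 728228725/1002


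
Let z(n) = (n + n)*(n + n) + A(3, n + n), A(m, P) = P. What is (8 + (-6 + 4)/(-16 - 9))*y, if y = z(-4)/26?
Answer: 5656/325 ≈ 17.403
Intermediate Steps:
z(n) = 2*n + 4*n**2 (z(n) = (n + n)*(n + n) + (n + n) = (2*n)*(2*n) + 2*n = 4*n**2 + 2*n = 2*n + 4*n**2)
y = 28/13 (y = (2*(-4)*(1 + 2*(-4)))/26 = (2*(-4)*(1 - 8))*(1/26) = (2*(-4)*(-7))*(1/26) = 56*(1/26) = 28/13 ≈ 2.1538)
(8 + (-6 + 4)/(-16 - 9))*y = (8 + (-6 + 4)/(-16 - 9))*(28/13) = (8 - 2/(-25))*(28/13) = (8 - 2*(-1/25))*(28/13) = (8 + 2/25)*(28/13) = (202/25)*(28/13) = 5656/325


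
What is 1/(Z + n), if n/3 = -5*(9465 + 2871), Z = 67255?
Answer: -1/117785 ≈ -8.4900e-6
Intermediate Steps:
n = -185040 (n = 3*(-5*(9465 + 2871)) = 3*(-5*12336) = 3*(-61680) = -185040)
1/(Z + n) = 1/(67255 - 185040) = 1/(-117785) = -1/117785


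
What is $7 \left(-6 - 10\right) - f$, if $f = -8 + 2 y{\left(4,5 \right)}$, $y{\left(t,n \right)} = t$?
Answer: $-112$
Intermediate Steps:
$f = 0$ ($f = -8 + 2 \cdot 4 = -8 + 8 = 0$)
$7 \left(-6 - 10\right) - f = 7 \left(-6 - 10\right) - 0 = 7 \left(-16\right) + 0 = -112 + 0 = -112$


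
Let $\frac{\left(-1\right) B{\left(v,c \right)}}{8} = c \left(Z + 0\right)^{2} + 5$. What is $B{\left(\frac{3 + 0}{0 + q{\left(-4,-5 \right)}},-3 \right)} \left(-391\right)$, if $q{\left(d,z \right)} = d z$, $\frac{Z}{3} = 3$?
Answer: $-744464$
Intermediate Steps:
$Z = 9$ ($Z = 3 \cdot 3 = 9$)
$B{\left(v,c \right)} = -40 - 648 c$ ($B{\left(v,c \right)} = - 8 \left(c \left(9 + 0\right)^{2} + 5\right) = - 8 \left(c 9^{2} + 5\right) = - 8 \left(c 81 + 5\right) = - 8 \left(81 c + 5\right) = - 8 \left(5 + 81 c\right) = -40 - 648 c$)
$B{\left(\frac{3 + 0}{0 + q{\left(-4,-5 \right)}},-3 \right)} \left(-391\right) = \left(-40 - -1944\right) \left(-391\right) = \left(-40 + 1944\right) \left(-391\right) = 1904 \left(-391\right) = -744464$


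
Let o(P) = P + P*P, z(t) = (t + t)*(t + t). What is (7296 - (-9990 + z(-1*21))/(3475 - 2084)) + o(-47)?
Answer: 13164304/1391 ≈ 9463.9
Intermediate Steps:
z(t) = 4*t² (z(t) = (2*t)*(2*t) = 4*t²)
o(P) = P + P²
(7296 - (-9990 + z(-1*21))/(3475 - 2084)) + o(-47) = (7296 - (-9990 + 4*(-1*21)²)/(3475 - 2084)) - 47*(1 - 47) = (7296 - (-9990 + 4*(-21)²)/1391) - 47*(-46) = (7296 - (-9990 + 4*441)/1391) + 2162 = (7296 - (-9990 + 1764)/1391) + 2162 = (7296 - (-8226)/1391) + 2162 = (7296 - 1*(-8226/1391)) + 2162 = (7296 + 8226/1391) + 2162 = 10156962/1391 + 2162 = 13164304/1391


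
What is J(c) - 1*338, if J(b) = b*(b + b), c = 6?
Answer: -266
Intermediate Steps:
J(b) = 2*b² (J(b) = b*(2*b) = 2*b²)
J(c) - 1*338 = 2*6² - 1*338 = 2*36 - 338 = 72 - 338 = -266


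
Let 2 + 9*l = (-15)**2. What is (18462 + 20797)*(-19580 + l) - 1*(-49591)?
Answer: -6909019904/9 ≈ -7.6767e+8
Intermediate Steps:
l = 223/9 (l = -2/9 + (1/9)*(-15)**2 = -2/9 + (1/9)*225 = -2/9 + 25 = 223/9 ≈ 24.778)
(18462 + 20797)*(-19580 + l) - 1*(-49591) = (18462 + 20797)*(-19580 + 223/9) - 1*(-49591) = 39259*(-175997/9) + 49591 = -6909466223/9 + 49591 = -6909019904/9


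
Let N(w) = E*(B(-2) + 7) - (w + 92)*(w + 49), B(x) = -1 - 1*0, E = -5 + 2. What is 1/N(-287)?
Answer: -1/46428 ≈ -2.1539e-5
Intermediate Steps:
E = -3
B(x) = -1 (B(x) = -1 + 0 = -1)
N(w) = -18 - (49 + w)*(92 + w) (N(w) = -3*(-1 + 7) - (w + 92)*(w + 49) = -3*6 - (92 + w)*(49 + w) = -18 - (49 + w)*(92 + w))
1/N(-287) = 1/(-4526 - 1*(-287)² - 141*(-287)) = 1/(-4526 - 1*82369 + 40467) = 1/(-4526 - 82369 + 40467) = 1/(-46428) = -1/46428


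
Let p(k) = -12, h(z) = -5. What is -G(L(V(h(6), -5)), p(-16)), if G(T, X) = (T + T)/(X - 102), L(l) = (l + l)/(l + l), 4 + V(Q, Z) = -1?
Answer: 1/57 ≈ 0.017544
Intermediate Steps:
V(Q, Z) = -5 (V(Q, Z) = -4 - 1 = -5)
L(l) = 1 (L(l) = (2*l)/((2*l)) = (2*l)*(1/(2*l)) = 1)
G(T, X) = 2*T/(-102 + X) (G(T, X) = (2*T)/(-102 + X) = 2*T/(-102 + X))
-G(L(V(h(6), -5)), p(-16)) = -2/(-102 - 12) = -2/(-114) = -2*(-1)/114 = -1*(-1/57) = 1/57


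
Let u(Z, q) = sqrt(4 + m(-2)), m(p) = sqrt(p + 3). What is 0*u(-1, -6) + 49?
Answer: 49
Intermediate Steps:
m(p) = sqrt(3 + p)
u(Z, q) = sqrt(5) (u(Z, q) = sqrt(4 + sqrt(3 - 2)) = sqrt(4 + sqrt(1)) = sqrt(4 + 1) = sqrt(5))
0*u(-1, -6) + 49 = 0*sqrt(5) + 49 = 0 + 49 = 49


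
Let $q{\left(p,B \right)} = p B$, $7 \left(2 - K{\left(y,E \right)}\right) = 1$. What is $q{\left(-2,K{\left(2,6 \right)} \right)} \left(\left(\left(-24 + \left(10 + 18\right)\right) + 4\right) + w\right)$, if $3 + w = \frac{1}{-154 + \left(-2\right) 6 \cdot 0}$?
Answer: $- \frac{9997}{539} \approx -18.547$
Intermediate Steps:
$K{\left(y,E \right)} = \frac{13}{7}$ ($K{\left(y,E \right)} = 2 - \frac{1}{7} = \frac{13}{7}$)
$q{\left(p,B \right)} = B p$
$w = - \frac{463}{154}$ ($w = -3 + \frac{1}{-154 + \left(-2\right) 6 \cdot 0} = -3 + \frac{1}{-154 - 0} = -3 + \frac{1}{-154 + 0} = -3 + \frac{1}{-154} = -3 - \frac{1}{154} = - \frac{463}{154} \approx -3.0065$)
$q{\left(-2,K{\left(2,6 \right)} \right)} \left(\left(\left(-24 + \left(10 + 18\right)\right) + 4\right) + w\right) = \frac{13}{7} \left(-2\right) \left(\left(\left(-24 + \left(10 + 18\right)\right) + 4\right) - \frac{463}{154}\right) = - \frac{26 \left(\left(\left(-24 + 28\right) + 4\right) - \frac{463}{154}\right)}{7} = - \frac{26 \left(\left(4 + 4\right) - \frac{463}{154}\right)}{7} = - \frac{26 \left(8 - \frac{463}{154}\right)}{7} = \left(- \frac{26}{7}\right) \frac{769}{154} = - \frac{9997}{539}$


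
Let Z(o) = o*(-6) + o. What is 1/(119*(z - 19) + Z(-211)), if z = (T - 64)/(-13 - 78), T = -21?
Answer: -13/14233 ≈ -0.00091337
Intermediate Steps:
z = 85/91 (z = (-21 - 64)/(-13 - 78) = -85/(-91) = -85*(-1/91) = 85/91 ≈ 0.93407)
Z(o) = -5*o (Z(o) = -6*o + o = -5*o)
1/(119*(z - 19) + Z(-211)) = 1/(119*(85/91 - 19) - 5*(-211)) = 1/(119*(-1644/91) + 1055) = 1/(-27948/13 + 1055) = 1/(-14233/13) = -13/14233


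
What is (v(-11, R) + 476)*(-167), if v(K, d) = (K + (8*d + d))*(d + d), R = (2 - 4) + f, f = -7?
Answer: -356044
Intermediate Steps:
R = -9 (R = (2 - 4) - 7 = -2 - 7 = -9)
v(K, d) = 2*d*(K + 9*d) (v(K, d) = (K + 9*d)*(2*d) = 2*d*(K + 9*d))
(v(-11, R) + 476)*(-167) = (2*(-9)*(-11 + 9*(-9)) + 476)*(-167) = (2*(-9)*(-11 - 81) + 476)*(-167) = (2*(-9)*(-92) + 476)*(-167) = (1656 + 476)*(-167) = 2132*(-167) = -356044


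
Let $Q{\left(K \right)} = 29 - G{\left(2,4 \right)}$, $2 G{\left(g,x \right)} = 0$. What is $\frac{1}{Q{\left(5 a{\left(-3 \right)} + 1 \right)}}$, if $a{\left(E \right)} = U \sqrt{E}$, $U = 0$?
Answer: $\frac{1}{29} \approx 0.034483$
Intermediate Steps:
$a{\left(E \right)} = 0$ ($a{\left(E \right)} = 0 \sqrt{E} = 0$)
$G{\left(g,x \right)} = 0$ ($G{\left(g,x \right)} = \frac{1}{2} \cdot 0 = 0$)
$Q{\left(K \right)} = 29$ ($Q{\left(K \right)} = 29 - 0 = 29 + 0 = 29$)
$\frac{1}{Q{\left(5 a{\left(-3 \right)} + 1 \right)}} = \frac{1}{29}$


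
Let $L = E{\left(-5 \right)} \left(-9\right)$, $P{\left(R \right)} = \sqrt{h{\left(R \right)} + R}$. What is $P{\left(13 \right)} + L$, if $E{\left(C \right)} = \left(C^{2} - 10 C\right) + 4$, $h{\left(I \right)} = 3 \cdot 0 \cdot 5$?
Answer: $-711 + \sqrt{13} \approx -707.39$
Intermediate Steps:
$h{\left(I \right)} = 0$ ($h{\left(I \right)} = 0 \cdot 5 = 0$)
$E{\left(C \right)} = 4 + C^{2} - 10 C$
$P{\left(R \right)} = \sqrt{R}$ ($P{\left(R \right)} = \sqrt{0 + R} = \sqrt{R}$)
$L = -711$ ($L = \left(4 + \left(-5\right)^{2} - -50\right) \left(-9\right) = \left(4 + 25 + 50\right) \left(-9\right) = 79 \left(-9\right) = -711$)
$P{\left(13 \right)} + L = \sqrt{13} - 711 = -711 + \sqrt{13}$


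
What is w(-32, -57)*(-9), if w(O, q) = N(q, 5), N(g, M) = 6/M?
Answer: -54/5 ≈ -10.800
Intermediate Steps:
w(O, q) = 6/5
w(-32, -57)*(-9) = (6/5)*(-9) = -54/5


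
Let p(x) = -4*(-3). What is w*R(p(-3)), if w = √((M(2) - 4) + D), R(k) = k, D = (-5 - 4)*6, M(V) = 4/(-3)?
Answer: 4*I*√534 ≈ 92.434*I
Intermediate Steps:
M(V) = -4/3 (M(V) = 4*(-⅓) = -4/3)
D = -54 (D = -9*6 = -54)
p(x) = 12
w = I*√534/3 (w = √((-4/3 - 4) - 54) = √(-16/3 - 54) = √(-178/3) = I*√534/3 ≈ 7.7028*I)
w*R(p(-3)) = (I*√534/3)*12 = 4*I*√534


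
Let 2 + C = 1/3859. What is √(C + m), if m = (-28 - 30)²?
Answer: 3*√5562945309/3859 ≈ 57.983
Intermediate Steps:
C = -7717/3859 (C = -2 + 1/3859 = -7717/3859 ≈ -1.9997)
m = 3364 (m = (-58)² = 3364)
√(C + m) = √(-7717/3859 + 3364) = √(12973959/3859) = 3*√5562945309/3859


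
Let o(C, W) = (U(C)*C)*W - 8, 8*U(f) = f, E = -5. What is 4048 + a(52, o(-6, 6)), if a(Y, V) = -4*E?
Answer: 4068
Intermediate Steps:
U(f) = f/8
o(C, W) = -8 + W*C**2/8 (o(C, W) = ((C/8)*C)*W - 8 = (C**2/8)*W - 8 = W*C**2/8 - 8 = -8 + W*C**2/8)
a(Y, V) = 20 (a(Y, V) = -4*(-5) = 20)
4048 + a(52, o(-6, 6)) = 4048 + 20 = 4068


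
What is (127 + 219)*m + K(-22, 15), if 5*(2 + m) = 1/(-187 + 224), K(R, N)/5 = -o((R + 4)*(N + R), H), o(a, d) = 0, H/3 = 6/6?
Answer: -127674/185 ≈ -690.13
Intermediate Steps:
H = 3 (H = 3*(6/6) = 3*(6*(1/6)) = 3*1 = 3)
K(R, N) = 0 (K(R, N) = 5*(-1*0) = 5*0 = 0)
m = -369/185 (m = -2 + 1/(5*(-187 + 224)) = -2 + (1/5)/37 = -2 + (1/5)*(1/37) = -2 + 1/185 = -369/185 ≈ -1.9946)
(127 + 219)*m + K(-22, 15) = (127 + 219)*(-369/185) + 0 = 346*(-369/185) + 0 = -127674/185 + 0 = -127674/185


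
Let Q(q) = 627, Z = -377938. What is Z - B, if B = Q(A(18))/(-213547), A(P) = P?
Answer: -80707525459/213547 ≈ -3.7794e+5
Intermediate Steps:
B = -627/213547 (B = 627/(-213547) = 627*(-1/213547) = -627/213547 ≈ -0.0029361)
Z - B = -377938 - 1*(-627/213547) = -377938 + 627/213547 = -80707525459/213547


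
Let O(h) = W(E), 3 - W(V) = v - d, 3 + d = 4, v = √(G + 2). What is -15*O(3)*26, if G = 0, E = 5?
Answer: -1560 + 390*√2 ≈ -1008.5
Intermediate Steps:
v = √2 (v = √(0 + 2) = √2 ≈ 1.4142)
d = 1 (d = -3 + 4 = 1)
W(V) = 4 - √2 (W(V) = 3 - (√2 - 1*1) = 3 - (√2 - 1) = 3 - (-1 + √2) = 3 + (1 - √2) = 4 - √2)
O(h) = 4 - √2
-15*O(3)*26 = -15*(4 - √2)*26 = (-60 + 15*√2)*26 = -1560 + 390*√2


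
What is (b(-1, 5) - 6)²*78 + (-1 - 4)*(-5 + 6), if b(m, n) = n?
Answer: 73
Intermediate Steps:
(b(-1, 5) - 6)²*78 + (-1 - 4)*(-5 + 6) = (5 - 6)²*78 + (-1 - 4)*(-5 + 6) = (-1)²*78 - 5*1 = 1*78 - 5 = 78 - 5 = 73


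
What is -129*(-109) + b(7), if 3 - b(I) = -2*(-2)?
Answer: 14060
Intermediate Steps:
b(I) = -1 (b(I) = 3 - (-2)*(-2) = 3 - 1*4 = 3 - 4 = -1)
-129*(-109) + b(7) = -129*(-109) - 1 = 14061 - 1 = 14060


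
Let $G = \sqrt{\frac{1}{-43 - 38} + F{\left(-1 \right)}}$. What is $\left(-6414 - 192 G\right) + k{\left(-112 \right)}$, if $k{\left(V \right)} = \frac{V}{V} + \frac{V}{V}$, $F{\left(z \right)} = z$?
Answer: $-6412 - \frac{64 i \sqrt{82}}{3} \approx -6412.0 - 193.18 i$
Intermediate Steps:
$G = \frac{i \sqrt{82}}{9}$ ($G = \sqrt{\frac{1}{-43 - 38} - 1} = \sqrt{\frac{1}{-81} - 1} = \sqrt{- \frac{1}{81} - 1} = \sqrt{- \frac{82}{81}} = \frac{i \sqrt{82}}{9} \approx 1.0062 i$)
$k{\left(V \right)} = 2$ ($k{\left(V \right)} = 1 + 1 = 2$)
$\left(-6414 - 192 G\right) + k{\left(-112 \right)} = \left(-6414 - 192 \frac{i \sqrt{82}}{9}\right) + 2 = \left(-6414 - \frac{64 i \sqrt{82}}{3}\right) + 2 = -6412 - \frac{64 i \sqrt{82}}{3}$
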